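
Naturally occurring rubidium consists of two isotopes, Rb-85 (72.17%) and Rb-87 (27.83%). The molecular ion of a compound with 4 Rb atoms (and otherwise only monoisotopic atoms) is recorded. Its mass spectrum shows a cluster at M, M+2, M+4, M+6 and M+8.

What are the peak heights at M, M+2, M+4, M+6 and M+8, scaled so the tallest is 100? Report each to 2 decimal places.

Each Rb atom is independently Rb-85 (p = 0.7217) or Rb-87 (q = 0.2783); the cluster is the binomial expansion (p + q)^4.
P(M) = 0.7217^4 = 0.271286
P(M+2) = 4 × 0.7217^3 × 0.2783^1 = 0.418450
P(M+4) = 6 × 0.7217^2 × 0.2783^2 = 0.242042
P(M+6) = 4 × 0.7217^1 × 0.2783^3 = 0.062224
P(M+8) = 0.2783^4 = 0.005999
The M+2 peak is largest (0.418450); scaling to 100 gives 64.83 : 100.00 : 57.84 : 14.87 : 1.43.

64.83 : 100.00 : 57.84 : 14.87 : 1.43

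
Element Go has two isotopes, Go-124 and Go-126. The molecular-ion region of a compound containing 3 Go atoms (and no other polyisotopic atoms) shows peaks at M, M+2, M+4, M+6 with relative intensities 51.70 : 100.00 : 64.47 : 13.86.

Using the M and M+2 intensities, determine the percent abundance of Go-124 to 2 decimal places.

Write p for the Go-124 fraction. I(M+2)/I(M) = [C(3,1)·p^2·(1−p)] / p^3 = 3·(1−p)/p = 100.00/51.70 = 1.9342
(1−p)/p = 1.9342/3 = 0.6447  ⇒  p = 1/(1 + 0.6447) = 0.6080
Go-124: 60.80%, Go-126: 39.20%.

60.80%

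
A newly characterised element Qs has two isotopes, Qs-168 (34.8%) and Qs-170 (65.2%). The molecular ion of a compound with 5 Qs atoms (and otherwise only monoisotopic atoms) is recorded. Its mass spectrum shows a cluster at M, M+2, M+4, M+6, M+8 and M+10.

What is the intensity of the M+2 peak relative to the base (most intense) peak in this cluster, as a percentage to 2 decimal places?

14.24%

Binomial terms of (0.348 + 0.652)^5: M 0.0051, M+2 0.0478, M+4 0.1792, M+6 0.3357, M+8 0.3144, M+10 0.1178 → M+6 is the base peak.
P(M+6) = C(5,3) × 0.348^2 × 0.652^3 = 10 × 0.121104 × 0.27716781 = 0.335661 (base)
P(M+2) = C(5,1) × 0.348^4 × 0.652^1 = 5 × 0.01466618 × 0.6520 = 0.047812
Relative intensity = 0.047812 / 0.335661 × 100 = 14.24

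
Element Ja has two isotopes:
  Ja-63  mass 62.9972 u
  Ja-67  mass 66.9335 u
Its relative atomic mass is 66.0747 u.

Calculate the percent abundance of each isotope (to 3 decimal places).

Ja-63: 21.817%, Ja-67: 78.183%

With x = fraction of Ja-63 (so Ja-67 is 1 − x):
62.9972·x + 66.9335·(1 − x) = 66.0747
(62.9972 − 66.9335)·x = 66.0747 − 66.9335
x = -0.8588 / -3.9363 = 0.21817 → 21.817% Ja-63, 78.183% Ja-67.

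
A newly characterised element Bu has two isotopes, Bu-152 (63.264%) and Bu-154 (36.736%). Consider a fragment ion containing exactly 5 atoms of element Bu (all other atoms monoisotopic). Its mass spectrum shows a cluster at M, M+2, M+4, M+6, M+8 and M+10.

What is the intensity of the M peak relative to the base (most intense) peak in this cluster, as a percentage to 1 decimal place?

(0.63264 + 0.36736)^5 gives M 0.1013, M+2 0.2942, M+4 0.3417, M+6 0.1984, M+8 0.0576, M+10 0.0067; the largest is M+4.
P(M+4) = C(5,2) × 0.63264^3 × 0.36736^2 = 10 × 0.25320364 × 0.13495337 = 0.341707 (base)
P(M) = C(5,0) × 0.63264^5 × 0.36736^0 = 1 × 0.10134055 × 1.0000 = 0.101341
Relative intensity = 0.101341 / 0.341707 × 100 = 29.7

29.7%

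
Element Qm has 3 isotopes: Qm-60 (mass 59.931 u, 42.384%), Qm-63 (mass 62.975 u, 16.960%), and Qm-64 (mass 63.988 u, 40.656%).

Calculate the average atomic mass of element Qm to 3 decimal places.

Weight each isotope mass by its fractional abundance: 0.42384 × 59.931 + 0.16960 × 62.975 + 0.40656 × 63.988
= 25.4012 + 10.6806 + 26.0150 = 62.0968 u

62.097 u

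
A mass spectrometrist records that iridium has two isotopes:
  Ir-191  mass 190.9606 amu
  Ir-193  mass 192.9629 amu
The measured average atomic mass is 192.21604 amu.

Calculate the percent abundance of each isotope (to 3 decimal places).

Let x be the fractional abundance of Ir-191; then Ir-193 has abundance 1 − x.
190.9606·x + 192.9629·(1 − x) = 192.21604
(190.9606 − 192.9629)·x = 192.21604 − 192.9629
x = -0.74686 / -2.0023 = 0.37300 → 37.300% Ir-191, 62.700% Ir-193.

Ir-191: 37.300%, Ir-193: 62.700%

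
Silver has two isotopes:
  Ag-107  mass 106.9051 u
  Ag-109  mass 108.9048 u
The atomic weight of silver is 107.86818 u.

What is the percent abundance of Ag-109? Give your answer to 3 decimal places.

Writing the weighted mean with unknown fraction x of Ag-107:
106.9051·x + 108.9048·(1 − x) = 107.86818
(106.9051 − 108.9048)·x = 107.86818 − 108.9048
x = -1.03662 / -1.9997 = 0.51839 → 51.839% Ag-107, 48.161% Ag-109.

48.161%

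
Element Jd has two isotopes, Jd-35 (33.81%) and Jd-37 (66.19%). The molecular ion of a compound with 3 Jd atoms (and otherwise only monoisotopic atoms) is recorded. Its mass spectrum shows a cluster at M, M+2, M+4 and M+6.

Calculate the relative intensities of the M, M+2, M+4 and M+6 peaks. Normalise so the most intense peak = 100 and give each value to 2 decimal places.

The 3 Jd atoms are independent, so intensities follow the terms of (0.3381 + 0.6619)^3.
P(M) = 0.3381^3 = 0.038649
P(M+2) = 3 × 0.3381^2 × 0.6619^1 = 0.226989
P(M+4) = 3 × 0.3381^1 × 0.6619^2 = 0.444377
P(M+6) = 0.6619^3 = 0.289986
The M+4 peak is largest (0.444377); scaling to 100 gives 8.70 : 51.08 : 100.00 : 65.26.

8.70 : 51.08 : 100.00 : 65.26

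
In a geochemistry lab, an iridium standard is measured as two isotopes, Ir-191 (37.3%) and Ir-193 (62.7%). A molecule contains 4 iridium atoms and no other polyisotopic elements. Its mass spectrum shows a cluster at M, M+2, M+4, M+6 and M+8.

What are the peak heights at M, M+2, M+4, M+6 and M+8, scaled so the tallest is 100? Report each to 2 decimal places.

The 4 Ir atoms are independent, so intensities follow the terms of (0.373 + 0.627)^4.
P(M) = 0.373^4 = 0.019357
P(M+2) = 4 × 0.373^3 × 0.627^1 = 0.130153
P(M+4) = 6 × 0.373^2 × 0.627^2 = 0.328174
P(M+6) = 4 × 0.373^1 × 0.627^3 = 0.367766
P(M+8) = 0.627^4 = 0.154550
The M+6 peak is largest (0.367766); scaling to 100 gives 5.26 : 35.39 : 89.23 : 100.00 : 42.02.

5.26 : 35.39 : 89.23 : 100.00 : 42.02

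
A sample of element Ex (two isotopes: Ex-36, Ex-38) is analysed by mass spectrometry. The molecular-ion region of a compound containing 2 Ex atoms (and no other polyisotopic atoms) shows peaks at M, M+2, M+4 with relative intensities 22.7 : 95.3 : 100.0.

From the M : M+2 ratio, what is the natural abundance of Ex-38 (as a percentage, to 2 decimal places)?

67.73%

Write p for the Ex-36 fraction. I(M+2)/I(M) = [C(2,1)·p^1·(1−p)] / p^2 = 2·(1−p)/p = 95.3/22.7 = 4.1982
(1−p)/p = 4.1982/2 = 2.0991  ⇒  p = 1/(1 + 2.0991) = 0.3227
Ex-36: 32.27%, Ex-38: 67.73%.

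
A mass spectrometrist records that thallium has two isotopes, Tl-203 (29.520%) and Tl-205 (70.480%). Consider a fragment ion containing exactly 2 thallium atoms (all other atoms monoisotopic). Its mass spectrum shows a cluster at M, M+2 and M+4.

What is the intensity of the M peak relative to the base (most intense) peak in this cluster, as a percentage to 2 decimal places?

17.54%

Term probabilities: M 0.0871, M+2 0.4161, M+4 0.4967. Base peak = M+4.
P(M+4) = C(2,2) × 0.29520^0 × 0.70480^2 = 1 × 1.0000 × 0.49674304 = 0.496743 (base)
P(M) = C(2,0) × 0.29520^2 × 0.70480^0 = 1 × 0.08714304 × 1.0000 = 0.087143
Relative intensity = 0.087143 / 0.496743 × 100 = 17.54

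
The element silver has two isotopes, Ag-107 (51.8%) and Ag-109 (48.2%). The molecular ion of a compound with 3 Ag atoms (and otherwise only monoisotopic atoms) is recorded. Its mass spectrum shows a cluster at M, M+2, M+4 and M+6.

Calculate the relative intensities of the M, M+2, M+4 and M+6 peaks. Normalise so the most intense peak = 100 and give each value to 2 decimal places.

The 3 Ag atoms are independent, so intensities follow the terms of (0.518 + 0.482)^3.
P(M) = 0.518^3 = 0.138992
P(M+2) = 3 × 0.518^2 × 0.482^1 = 0.387997
P(M+4) = 3 × 0.518^1 × 0.482^2 = 0.361031
P(M+6) = 0.482^3 = 0.111980
The M+2 peak is largest (0.387997); scaling to 100 gives 35.82 : 100.00 : 93.05 : 28.86.

35.82 : 100.00 : 93.05 : 28.86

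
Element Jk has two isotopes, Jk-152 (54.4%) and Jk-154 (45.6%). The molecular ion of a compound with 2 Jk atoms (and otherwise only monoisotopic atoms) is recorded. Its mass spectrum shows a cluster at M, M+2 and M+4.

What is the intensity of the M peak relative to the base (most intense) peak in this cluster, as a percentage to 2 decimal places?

Binomial terms of (0.544 + 0.456)^2: M 0.2959, M+2 0.4961, M+4 0.2079 → M+2 is the base peak.
P(M+2) = C(2,1) × 0.544^1 × 0.456^1 = 2 × 0.5440 × 0.4560 = 0.496128 (base)
P(M) = C(2,0) × 0.544^2 × 0.456^0 = 1 × 0.295936 × 1.0000 = 0.295936
Relative intensity = 0.295936 / 0.496128 × 100 = 59.65

59.65%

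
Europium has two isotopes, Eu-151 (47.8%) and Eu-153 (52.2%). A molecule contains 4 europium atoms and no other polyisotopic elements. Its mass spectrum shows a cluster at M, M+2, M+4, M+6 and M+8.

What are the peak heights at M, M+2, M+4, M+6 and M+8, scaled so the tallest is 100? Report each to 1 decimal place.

14.0 : 61.0 : 100.0 : 72.8 : 19.9

Expanding (0.478 + 0.522)^4:
P(M) = 0.478^4 = 0.052205
P(M+2) = 4 × 0.478^3 × 0.522^1 = 0.228042
P(M+4) = 6 × 0.478^2 × 0.522^2 = 0.373549
P(M+6) = 4 × 0.478^1 × 0.522^3 = 0.271956
P(M+8) = 0.522^4 = 0.074248
The M+4 peak is largest (0.373549); scaling to 100 gives 14.0 : 61.0 : 100.0 : 72.8 : 19.9.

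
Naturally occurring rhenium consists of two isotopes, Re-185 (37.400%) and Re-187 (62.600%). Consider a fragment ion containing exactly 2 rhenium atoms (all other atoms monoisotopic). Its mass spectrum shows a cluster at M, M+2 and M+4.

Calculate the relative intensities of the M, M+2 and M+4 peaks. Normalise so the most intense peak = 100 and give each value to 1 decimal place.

Expanding (0.37400 + 0.62600)^2:
P(M) = 0.37400^2 = 0.139876
P(M+2) = 2 × 0.37400^1 × 0.62600^1 = 0.468248
P(M+4) = 0.62600^2 = 0.391876
The M+2 peak is largest (0.468248); scaling to 100 gives 29.9 : 100.0 : 83.7.

29.9 : 100.0 : 83.7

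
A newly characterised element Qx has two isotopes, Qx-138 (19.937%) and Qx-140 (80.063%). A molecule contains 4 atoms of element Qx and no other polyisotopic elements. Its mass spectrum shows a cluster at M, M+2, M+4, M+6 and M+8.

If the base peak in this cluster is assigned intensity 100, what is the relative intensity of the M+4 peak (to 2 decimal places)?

37.21

Binomial terms of (0.19937 + 0.80063)^4: M 0.0016, M+2 0.0254, M+4 0.1529, M+6 0.4093, M+8 0.4109 → M+8 is the base peak.
P(M+8) = C(4,4) × 0.19937^0 × 0.80063^4 = 1 × 1.0000 × 0.41089176 = 0.410892 (base)
P(M+4) = C(4,2) × 0.19937^2 × 0.80063^2 = 6 × 0.0397484 × 0.6410084 = 0.152874
Relative intensity = 0.152874 / 0.410892 × 100 = 37.21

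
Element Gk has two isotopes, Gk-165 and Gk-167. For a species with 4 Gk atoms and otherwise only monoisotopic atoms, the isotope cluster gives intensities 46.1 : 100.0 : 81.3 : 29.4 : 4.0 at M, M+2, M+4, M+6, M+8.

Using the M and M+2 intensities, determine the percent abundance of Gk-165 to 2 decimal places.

64.84%

Write p for the Gk-165 fraction. I(M+2)/I(M) = [C(4,1)·p^3·(1−p)] / p^4 = 4·(1−p)/p = 100.0/46.1 = 2.1692
(1−p)/p = 2.1692/4 = 0.5423  ⇒  p = 1/(1 + 0.5423) = 0.6484
Gk-165: 64.84%, Gk-167: 35.16%.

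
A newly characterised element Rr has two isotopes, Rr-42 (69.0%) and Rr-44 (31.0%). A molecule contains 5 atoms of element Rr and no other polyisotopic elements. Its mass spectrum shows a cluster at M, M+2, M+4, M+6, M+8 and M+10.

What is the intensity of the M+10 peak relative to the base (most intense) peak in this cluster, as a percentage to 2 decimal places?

0.81%

(0.690 + 0.310)^5 gives M 0.1564, M+2 0.3513, M+4 0.3157, M+6 0.1418, M+8 0.0319, M+10 0.0029; the largest is M+2.
P(M+2) = C(5,1) × 0.690^4 × 0.310^1 = 5 × 0.22667121 × 0.3100 = 0.351340 (base)
P(M+10) = C(5,5) × 0.690^0 × 0.310^5 = 1 × 1.0000 × 0.00286292 = 0.002863
Relative intensity = 0.002863 / 0.351340 × 100 = 0.81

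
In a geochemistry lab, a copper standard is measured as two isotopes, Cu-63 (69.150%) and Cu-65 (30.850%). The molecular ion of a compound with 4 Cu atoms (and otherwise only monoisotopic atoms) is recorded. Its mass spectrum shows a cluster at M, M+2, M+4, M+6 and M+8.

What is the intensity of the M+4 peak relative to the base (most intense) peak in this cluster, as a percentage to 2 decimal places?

66.92%

(0.69150 + 0.30850)^4 gives M 0.2286, M+2 0.4080, M+4 0.2731, M+6 0.0812, M+8 0.0091; the largest is M+2.
P(M+2) = C(4,1) × 0.69150^3 × 0.30850^1 = 4 × 0.33065611 × 0.3085 = 0.408030 (base)
P(M+4) = C(4,2) × 0.69150^2 × 0.30850^2 = 6 × 0.47817225 × 0.09517225 = 0.273052
Relative intensity = 0.273052 / 0.408030 × 100 = 66.92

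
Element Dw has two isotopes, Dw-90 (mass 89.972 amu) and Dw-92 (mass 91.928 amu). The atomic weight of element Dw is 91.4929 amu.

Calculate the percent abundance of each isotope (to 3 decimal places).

Writing the weighted mean with unknown fraction x of Dw-90:
89.972·x + 91.928·(1 − x) = 91.4929
(89.972 − 91.928)·x = 91.4929 − 91.928
x = -0.4351 / -1.956 = 0.22244 → 22.244% Dw-90, 77.756% Dw-92.

Dw-90: 22.244%, Dw-92: 77.756%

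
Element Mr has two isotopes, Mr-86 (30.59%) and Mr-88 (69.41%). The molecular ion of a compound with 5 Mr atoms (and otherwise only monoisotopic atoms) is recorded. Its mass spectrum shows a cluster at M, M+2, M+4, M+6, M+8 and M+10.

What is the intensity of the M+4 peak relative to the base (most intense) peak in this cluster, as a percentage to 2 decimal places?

Term probabilities: M 0.0027, M+2 0.0304, M+4 0.1379, M+6 0.3129, M+8 0.3550, M+10 0.1611. Base peak = M+8.
P(M+8) = C(5,4) × 0.3059^1 × 0.6941^4 = 5 × 0.3059 × 0.23210697 = 0.355008 (base)
P(M+4) = C(5,2) × 0.3059^3 × 0.6941^2 = 10 × 0.02862453 × 0.48177481 = 0.137906
Relative intensity = 0.137906 / 0.355008 × 100 = 38.85

38.85%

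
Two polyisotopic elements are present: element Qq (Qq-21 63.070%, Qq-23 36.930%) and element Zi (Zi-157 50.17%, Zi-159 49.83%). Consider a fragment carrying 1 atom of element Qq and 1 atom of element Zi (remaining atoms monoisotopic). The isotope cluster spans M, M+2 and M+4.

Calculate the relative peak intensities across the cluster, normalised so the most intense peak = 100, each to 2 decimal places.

63.34 : 100.00 : 36.84

Element Qq pattern (n=1): 0.6307 : 0.3693
Element Zi pattern (n=1): 0.5017 : 0.4983
Convolve the two distributions (both contribute in 2-u steps):
  M: 0.6307×0.5017 = 0.316422
  M+2: 0.6307×0.4983 + 0.3693×0.5017 = 0.499556
  M+4: 0.3693×0.4983 = 0.184022
Scale to base peak (0.499556) = 100: 63.34 : 100.00 : 36.84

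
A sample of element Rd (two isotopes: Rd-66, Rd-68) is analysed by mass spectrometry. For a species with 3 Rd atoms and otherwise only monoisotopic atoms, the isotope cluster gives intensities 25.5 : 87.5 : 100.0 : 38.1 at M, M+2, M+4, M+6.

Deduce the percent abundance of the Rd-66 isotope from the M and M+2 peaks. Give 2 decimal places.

Let p = fractional abundance of Rd-66. I(M+2)/I(M) = [C(3,1)·p^2·(1−p)] / p^3 = 3·(1−p)/p = 87.5/25.5 = 3.4314
(1−p)/p = 3.4314/3 = 1.1438  ⇒  p = 1/(1 + 1.1438) = 0.4665
Rd-66: 46.65%, Rd-68: 53.35%.

46.65%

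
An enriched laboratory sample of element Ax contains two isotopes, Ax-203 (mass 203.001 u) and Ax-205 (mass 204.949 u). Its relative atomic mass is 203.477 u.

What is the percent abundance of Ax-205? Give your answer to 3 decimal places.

24.435%

Let x be the fractional abundance of Ax-203; then Ax-205 has abundance 1 − x.
203.001·x + 204.949·(1 − x) = 203.477
(203.001 − 204.949)·x = 203.477 − 204.949
x = -1.472 / -1.948 = 0.75565 → 75.565% Ax-203, 24.435% Ax-205.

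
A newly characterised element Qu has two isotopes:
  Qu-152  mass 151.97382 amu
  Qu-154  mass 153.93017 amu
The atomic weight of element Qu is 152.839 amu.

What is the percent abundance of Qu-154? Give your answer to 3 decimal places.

44.224%

With x = fraction of Qu-152 (so Qu-154 is 1 − x):
151.97382·x + 153.93017·(1 − x) = 152.839
(151.97382 − 153.93017)·x = 152.839 − 153.93017
x = -1.09117 / -1.95635 = 0.55776 → 55.776% Qu-152, 44.224% Qu-154.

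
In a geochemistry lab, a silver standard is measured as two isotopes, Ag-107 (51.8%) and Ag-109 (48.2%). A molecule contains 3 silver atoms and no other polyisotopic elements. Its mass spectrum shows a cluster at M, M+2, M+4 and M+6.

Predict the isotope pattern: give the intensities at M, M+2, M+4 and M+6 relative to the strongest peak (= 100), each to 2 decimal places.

35.82 : 100.00 : 93.05 : 28.86

The 3 Ag atoms are independent, so intensities follow the terms of (0.518 + 0.482)^3.
P(M) = 0.518^3 = 0.138992
P(M+2) = 3 × 0.518^2 × 0.482^1 = 0.387997
P(M+4) = 3 × 0.518^1 × 0.482^2 = 0.361031
P(M+6) = 0.482^3 = 0.111980
The M+2 peak is largest (0.387997); scaling to 100 gives 35.82 : 100.00 : 93.05 : 28.86.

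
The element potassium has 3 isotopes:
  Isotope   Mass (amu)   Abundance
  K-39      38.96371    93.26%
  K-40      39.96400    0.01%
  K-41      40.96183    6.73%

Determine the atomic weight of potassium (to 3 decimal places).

39.098 amu

The abundance-weighted mean is 0.9326 × 38.96371 + 0.0001 × 39.96400 + 0.0673 × 40.96183
= 36.337556 + 0.003996 + 2.756731 = 39.098283 amu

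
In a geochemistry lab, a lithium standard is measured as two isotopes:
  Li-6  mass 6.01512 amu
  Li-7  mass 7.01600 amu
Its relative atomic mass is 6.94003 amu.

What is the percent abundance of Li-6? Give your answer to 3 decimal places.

Writing the weighted mean with unknown fraction x of Li-6:
6.01512·x + 7.01600·(1 − x) = 6.94003
(6.01512 − 7.01600)·x = 6.94003 − 7.01600
x = -0.07597 / -1.00088 = 0.07590 → 7.590% Li-6, 92.410% Li-7.

7.590%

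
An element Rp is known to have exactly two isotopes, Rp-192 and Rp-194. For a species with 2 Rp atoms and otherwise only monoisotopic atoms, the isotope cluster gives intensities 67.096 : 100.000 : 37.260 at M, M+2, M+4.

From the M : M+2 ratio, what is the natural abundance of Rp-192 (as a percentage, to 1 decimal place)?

If p is the fraction of Rp that is Rp-192, then I(M+2)/I(M) = [C(2,1)·p^1·(1−p)] / p^2 = 2·(1−p)/p = 100.000/67.096 = 1.4904
(1−p)/p = 1.4904/2 = 0.7452  ⇒  p = 1/(1 + 0.7452) = 0.5730
Rp-192: 57.3%, Rp-194: 42.7%.

57.3%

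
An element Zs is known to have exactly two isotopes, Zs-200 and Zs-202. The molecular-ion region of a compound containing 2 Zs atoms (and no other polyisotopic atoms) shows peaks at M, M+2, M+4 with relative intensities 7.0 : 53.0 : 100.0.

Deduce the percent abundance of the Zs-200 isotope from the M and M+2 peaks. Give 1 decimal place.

20.9%

If p is the fraction of Zs that is Zs-200, then I(M+2)/I(M) = [C(2,1)·p^1·(1−p)] / p^2 = 2·(1−p)/p = 53.0/7.0 = 7.5714
(1−p)/p = 7.5714/2 = 3.7857  ⇒  p = 1/(1 + 3.7857) = 0.2090
Zs-200: 20.9%, Zs-202: 79.1%.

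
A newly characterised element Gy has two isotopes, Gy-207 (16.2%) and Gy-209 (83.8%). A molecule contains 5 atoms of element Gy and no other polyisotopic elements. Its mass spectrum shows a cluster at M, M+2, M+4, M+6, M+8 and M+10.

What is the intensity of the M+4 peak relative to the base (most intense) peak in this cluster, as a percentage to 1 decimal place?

Term probabilities: M 0.0001, M+2 0.0029, M+4 0.0299, M+6 0.1544, M+8 0.3994, M+10 0.4133. Base peak = M+10.
P(M+10) = C(5,5) × 0.162^0 × 0.838^5 = 1 × 1.0000 × 0.41325688 = 0.413257 (base)
P(M+4) = C(5,2) × 0.162^3 × 0.838^2 = 10 × 0.00425153 × 0.702244 = 0.029856
Relative intensity = 0.029856 / 0.413257 × 100 = 7.2

7.2%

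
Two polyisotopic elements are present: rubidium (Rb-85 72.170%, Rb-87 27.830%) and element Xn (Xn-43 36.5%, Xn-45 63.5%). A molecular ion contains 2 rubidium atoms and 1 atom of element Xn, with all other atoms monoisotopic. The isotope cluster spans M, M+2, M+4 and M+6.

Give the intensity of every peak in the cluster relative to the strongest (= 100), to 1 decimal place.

Rubidium pattern (n=2): 0.52085089 : 0.40169822 : 0.07745089
Element Xn pattern (n=1): 0.3650 : 0.6350
Convolve the two distributions (both contribute in 2-u steps):
  M: 0.52085089×0.3650 = 0.190111
  M+2: 0.52085089×0.6350 + 0.40169822×0.3650 = 0.477360
  M+4: 0.40169822×0.6350 + 0.07745089×0.3650 = 0.283348
  M+6: 0.07745089×0.6350 = 0.049181
Scale to base peak (0.477360) = 100: 39.8 : 100.0 : 59.4 : 10.3

39.8 : 100.0 : 59.4 : 10.3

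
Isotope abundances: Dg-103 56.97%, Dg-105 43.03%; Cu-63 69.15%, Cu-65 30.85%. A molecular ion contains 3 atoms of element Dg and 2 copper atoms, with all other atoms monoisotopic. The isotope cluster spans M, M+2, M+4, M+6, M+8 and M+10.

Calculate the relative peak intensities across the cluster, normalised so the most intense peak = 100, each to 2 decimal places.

Element Dg pattern (n=3): 0.18490074 : 0.41897204 : 0.31645369 : 0.07967353
Copper pattern (n=2): 0.47817225 : 0.4266555 : 0.09517225
Convolve the two distributions (both contribute in 2-u steps):
  M: 0.18490074×0.47817225 = 0.088414
  M+2: 0.18490074×0.4266555 + 0.41897204×0.47817225 = 0.279230
  M+4: 0.18490074×0.09517225 + 0.41897204×0.4266555 + 0.31645369×0.47817225 = 0.347674
  M+6: 0.41897204×0.09517225 + 0.31645369×0.4266555 + 0.07967353×0.47817225 = 0.212989
  M+8: 0.31645369×0.09517225 + 0.07967353×0.4266555 = 0.064111
  M+10: 0.07967353×0.09517225 = 0.007583
Scale to base peak (0.347674) = 100: 25.43 : 80.31 : 100.00 : 61.26 : 18.44 : 2.18

25.43 : 80.31 : 100.00 : 61.26 : 18.44 : 2.18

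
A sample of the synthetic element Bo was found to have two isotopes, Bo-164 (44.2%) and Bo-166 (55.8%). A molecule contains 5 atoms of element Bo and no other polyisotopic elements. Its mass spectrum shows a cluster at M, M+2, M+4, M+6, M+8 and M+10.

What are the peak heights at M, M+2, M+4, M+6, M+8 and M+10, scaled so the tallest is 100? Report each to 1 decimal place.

Each Bo atom is independently Bo-164 (p = 0.442) or Bo-166 (q = 0.558); the cluster is the binomial expansion (p + q)^5.
P(M) = 0.442^5 = 0.016870
P(M+2) = 5 × 0.442^4 × 0.558^1 = 0.106486
P(M+4) = 10 × 0.442^3 × 0.558^2 = 0.268866
P(M+6) = 10 × 0.442^2 × 0.558^3 = 0.339428
P(M+8) = 5 × 0.442^1 × 0.558^4 = 0.214254
P(M+10) = 0.558^5 = 0.054097
The M+6 peak is largest (0.339428); scaling to 100 gives 5.0 : 31.4 : 79.2 : 100.0 : 63.1 : 15.9.

5.0 : 31.4 : 79.2 : 100.0 : 63.1 : 15.9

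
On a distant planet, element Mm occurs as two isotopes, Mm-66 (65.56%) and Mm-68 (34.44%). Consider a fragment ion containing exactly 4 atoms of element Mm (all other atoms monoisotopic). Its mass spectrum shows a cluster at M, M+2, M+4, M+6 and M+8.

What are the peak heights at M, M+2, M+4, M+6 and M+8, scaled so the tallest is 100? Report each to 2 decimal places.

Each Mm atom is independently Mm-66 (p = 0.6556) or Mm-68 (q = 0.3444); the cluster is the binomial expansion (p + q)^4.
P(M) = 0.6556^4 = 0.184738
P(M+2) = 4 × 0.6556^3 × 0.3444^1 = 0.388186
P(M+4) = 6 × 0.6556^2 × 0.3444^2 = 0.305883
P(M+6) = 4 × 0.6556^1 × 0.3444^3 = 0.107124
P(M+8) = 0.3444^4 = 0.014069
The M+2 peak is largest (0.388186); scaling to 100 gives 47.59 : 100.00 : 78.80 : 27.60 : 3.62.

47.59 : 100.00 : 78.80 : 27.60 : 3.62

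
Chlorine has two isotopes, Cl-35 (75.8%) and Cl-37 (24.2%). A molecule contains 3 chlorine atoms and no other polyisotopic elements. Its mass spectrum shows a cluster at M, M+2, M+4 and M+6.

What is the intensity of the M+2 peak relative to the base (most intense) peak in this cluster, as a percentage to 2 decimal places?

95.78%

(0.758 + 0.242)^3 gives M 0.4355, M+2 0.4171, M+4 0.1332, M+6 0.0142; the largest is M.
P(M) = C(3,0) × 0.758^3 × 0.242^0 = 1 × 0.43551951 × 1.0000 = 0.435520 (base)
P(M+2) = C(3,1) × 0.758^2 × 0.242^1 = 3 × 0.574564 × 0.2420 = 0.417133
Relative intensity = 0.417133 / 0.435520 × 100 = 95.78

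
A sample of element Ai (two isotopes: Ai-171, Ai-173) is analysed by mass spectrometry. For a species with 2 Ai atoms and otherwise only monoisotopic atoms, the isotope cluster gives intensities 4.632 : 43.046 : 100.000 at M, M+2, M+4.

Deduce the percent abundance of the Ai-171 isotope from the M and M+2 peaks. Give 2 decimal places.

17.71%

If p is the fraction of Ai that is Ai-171, then I(M+2)/I(M) = [C(2,1)·p^1·(1−p)] / p^2 = 2·(1−p)/p = 43.046/4.632 = 9.2932
(1−p)/p = 9.2932/2 = 4.6466  ⇒  p = 1/(1 + 4.6466) = 0.1771
Ai-171: 17.71%, Ai-173: 82.29%.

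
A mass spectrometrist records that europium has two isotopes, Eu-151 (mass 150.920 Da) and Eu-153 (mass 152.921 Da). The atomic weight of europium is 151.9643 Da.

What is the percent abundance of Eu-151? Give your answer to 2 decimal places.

47.81%

With x = fraction of Eu-151 (so Eu-153 is 1 − x):
150.920·x + 152.921·(1 − x) = 151.9643
(150.920 − 152.921)·x = 151.9643 − 152.921
x = -0.9567 / -2.001 = 0.47811 → 47.81% Eu-151, 52.19% Eu-153.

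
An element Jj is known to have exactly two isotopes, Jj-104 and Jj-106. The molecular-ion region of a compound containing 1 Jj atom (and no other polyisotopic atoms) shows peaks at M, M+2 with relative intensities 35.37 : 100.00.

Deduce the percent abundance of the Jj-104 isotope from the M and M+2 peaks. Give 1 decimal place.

26.1%

Write p for the Jj-104 fraction. I(M+2)/I(M) = [C(1,1)·p^0·(1−p)] / p^1 = 1·(1−p)/p = 100.00/35.37 = 2.8273
(1−p)/p = 2.8273/1 = 2.8273  ⇒  p = 1/(1 + 2.8273) = 0.2613
Jj-104: 26.1%, Jj-106: 73.9%.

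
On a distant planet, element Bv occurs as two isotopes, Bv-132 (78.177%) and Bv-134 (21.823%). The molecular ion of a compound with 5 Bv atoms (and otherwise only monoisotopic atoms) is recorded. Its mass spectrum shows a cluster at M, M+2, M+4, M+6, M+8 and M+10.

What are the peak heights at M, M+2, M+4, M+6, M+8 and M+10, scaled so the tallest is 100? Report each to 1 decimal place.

71.6 : 100.0 : 55.8 : 15.6 : 2.2 : 0.1

Expanding (0.78177 + 0.21823)^5:
P(M) = 0.78177^5 = 0.292008
P(M+2) = 5 × 0.78177^4 × 0.21823^1 = 0.407568
P(M+4) = 10 × 0.78177^3 × 0.21823^2 = 0.227544
P(M+6) = 10 × 0.78177^2 × 0.21823^3 = 0.063519
P(M+8) = 5 × 0.78177^1 × 0.21823^4 = 0.008866
P(M+10) = 0.21823^5 = 0.000495
The M+2 peak is largest (0.407568); scaling to 100 gives 71.6 : 100.0 : 55.8 : 15.6 : 2.2 : 0.1.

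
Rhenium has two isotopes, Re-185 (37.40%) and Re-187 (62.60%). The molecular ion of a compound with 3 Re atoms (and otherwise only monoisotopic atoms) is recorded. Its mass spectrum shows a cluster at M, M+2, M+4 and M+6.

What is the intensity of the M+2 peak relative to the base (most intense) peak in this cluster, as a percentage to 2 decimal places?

Binomial terms of (0.3740 + 0.6260)^3: M 0.0523, M+2 0.2627, M+4 0.4397, M+6 0.2453 → M+4 is the base peak.
P(M+4) = C(3,2) × 0.3740^1 × 0.6260^2 = 3 × 0.3740 × 0.391876 = 0.439685 (base)
P(M+2) = C(3,1) × 0.3740^2 × 0.6260^1 = 3 × 0.139876 × 0.6260 = 0.262687
Relative intensity = 0.262687 / 0.439685 × 100 = 59.74

59.74%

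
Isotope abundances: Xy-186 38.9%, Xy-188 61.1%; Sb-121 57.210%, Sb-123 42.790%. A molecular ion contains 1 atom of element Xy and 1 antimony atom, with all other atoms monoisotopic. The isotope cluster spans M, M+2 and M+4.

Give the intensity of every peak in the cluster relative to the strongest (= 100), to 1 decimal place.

Element Xy pattern (n=1): 0.3890 : 0.6110
Antimony pattern (n=1): 0.5721 : 0.4279
Convolve the two distributions (both contribute in 2-u steps):
  M: 0.3890×0.5721 = 0.222547
  M+2: 0.3890×0.4279 + 0.6110×0.5721 = 0.516006
  M+4: 0.6110×0.4279 = 0.261447
Scale to base peak (0.516006) = 100: 43.1 : 100.0 : 50.7

43.1 : 100.0 : 50.7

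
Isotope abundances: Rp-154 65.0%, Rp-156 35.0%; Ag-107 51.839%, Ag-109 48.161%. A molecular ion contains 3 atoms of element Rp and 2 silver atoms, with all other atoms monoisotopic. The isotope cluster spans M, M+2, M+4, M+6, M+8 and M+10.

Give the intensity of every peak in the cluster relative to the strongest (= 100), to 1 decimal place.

Element Rp pattern (n=3): 0.274625 : 0.443625 : 0.238875 : 0.042875
Silver pattern (n=2): 0.26872819 : 0.49932362 : 0.23194819
Convolve the two distributions (both contribute in 2-u steps):
  M: 0.274625×0.26872819 = 0.073799
  M+2: 0.274625×0.49932362 + 0.443625×0.26872819 = 0.256341
  M+4: 0.274625×0.23194819 + 0.443625×0.49932362 + 0.238875×0.26872819 = 0.349404
  M+6: 0.443625×0.23194819 + 0.238875×0.49932362 + 0.042875×0.26872819 = 0.233696
  M+8: 0.238875×0.23194819 + 0.042875×0.49932362 = 0.076815
  M+10: 0.042875×0.23194819 = 0.009945
Scale to base peak (0.349404) = 100: 21.1 : 73.4 : 100.0 : 66.9 : 22.0 : 2.8

21.1 : 73.4 : 100.0 : 66.9 : 22.0 : 2.8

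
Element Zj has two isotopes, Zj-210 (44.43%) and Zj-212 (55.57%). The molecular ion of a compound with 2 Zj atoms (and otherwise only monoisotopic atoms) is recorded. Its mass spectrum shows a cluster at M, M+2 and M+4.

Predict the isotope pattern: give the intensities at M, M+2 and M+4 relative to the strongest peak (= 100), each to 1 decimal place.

Expanding (0.4443 + 0.5557)^2:
P(M) = 0.4443^2 = 0.197402
P(M+2) = 2 × 0.4443^1 × 0.5557^1 = 0.493795
P(M+4) = 0.5557^2 = 0.308802
The M+2 peak is largest (0.493795); scaling to 100 gives 40.0 : 100.0 : 62.5.

40.0 : 100.0 : 62.5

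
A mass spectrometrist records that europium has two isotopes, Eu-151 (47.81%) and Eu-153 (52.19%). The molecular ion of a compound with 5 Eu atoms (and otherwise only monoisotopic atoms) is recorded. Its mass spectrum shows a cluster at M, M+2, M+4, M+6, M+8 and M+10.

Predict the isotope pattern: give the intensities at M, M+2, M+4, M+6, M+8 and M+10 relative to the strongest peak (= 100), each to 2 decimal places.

Expanding (0.4781 + 0.5219)^5:
P(M) = 0.4781^5 = 0.024980
P(M+2) = 5 × 0.4781^4 × 0.5219^1 = 0.136343
P(M+4) = 10 × 0.4781^3 × 0.5219^2 = 0.297667
P(M+6) = 10 × 0.4781^2 × 0.5219^3 = 0.324937
P(M+8) = 5 × 0.4781^1 × 0.5219^4 = 0.177353
P(M+10) = 0.5219^5 = 0.038720
The M+6 peak is largest (0.324937); scaling to 100 gives 7.69 : 41.96 : 91.61 : 100.00 : 54.58 : 11.92.

7.69 : 41.96 : 91.61 : 100.00 : 54.58 : 11.92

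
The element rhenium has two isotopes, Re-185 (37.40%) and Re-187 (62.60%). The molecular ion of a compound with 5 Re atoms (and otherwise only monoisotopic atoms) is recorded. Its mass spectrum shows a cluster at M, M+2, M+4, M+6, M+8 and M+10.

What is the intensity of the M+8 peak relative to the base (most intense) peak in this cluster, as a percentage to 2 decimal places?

83.69%

Binomial terms of (0.3740 + 0.6260)^5: M 0.0073, M+2 0.0612, M+4 0.2050, M+6 0.3431, M+8 0.2872, M+10 0.0961 → M+6 is the base peak.
P(M+6) = C(5,3) × 0.3740^2 × 0.6260^3 = 10 × 0.139876 × 0.24531438 = 0.343136 (base)
P(M+8) = C(5,4) × 0.3740^1 × 0.6260^4 = 5 × 0.3740 × 0.1535668 = 0.287170
Relative intensity = 0.287170 / 0.343136 × 100 = 83.69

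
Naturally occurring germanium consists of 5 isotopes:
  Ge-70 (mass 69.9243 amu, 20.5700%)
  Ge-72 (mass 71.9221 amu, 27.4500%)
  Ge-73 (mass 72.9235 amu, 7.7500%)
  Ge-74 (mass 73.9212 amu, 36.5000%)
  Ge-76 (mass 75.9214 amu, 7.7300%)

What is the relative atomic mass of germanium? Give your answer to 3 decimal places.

72.628 amu

Average mass = Σ (abundance × isotope mass) = 0.205700 × 69.9243 + 0.274500 × 71.9221 + 0.077500 × 72.9235 + 0.365000 × 73.9212 + 0.077300 × 75.9214
= 14.38343 + 19.74262 + 5.65157 + 26.98124 + 5.86872 = 72.62758 amu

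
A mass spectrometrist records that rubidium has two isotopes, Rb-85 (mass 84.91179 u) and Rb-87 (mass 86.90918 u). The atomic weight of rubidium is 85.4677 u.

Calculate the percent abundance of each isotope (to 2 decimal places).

Let x be the fractional abundance of Rb-85; then Rb-87 has abundance 1 − x.
84.91179·x + 86.90918·(1 − x) = 85.4677
(84.91179 − 86.90918)·x = 85.4677 − 86.90918
x = -1.44148 / -1.99739 = 0.72168 → 72.17% Rb-85, 27.83% Rb-87.

Rb-85: 72.17%, Rb-87: 27.83%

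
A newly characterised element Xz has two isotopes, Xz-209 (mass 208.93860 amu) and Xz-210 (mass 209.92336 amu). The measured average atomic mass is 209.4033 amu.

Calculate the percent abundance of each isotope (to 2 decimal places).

Xz-209: 52.81%, Xz-210: 47.19%

Writing the weighted mean with unknown fraction x of Xz-209:
208.93860·x + 209.92336·(1 − x) = 209.4033
(208.93860 − 209.92336)·x = 209.4033 − 209.92336
x = -0.52006 / -0.98476 = 0.52811 → 52.81% Xz-209, 47.19% Xz-210.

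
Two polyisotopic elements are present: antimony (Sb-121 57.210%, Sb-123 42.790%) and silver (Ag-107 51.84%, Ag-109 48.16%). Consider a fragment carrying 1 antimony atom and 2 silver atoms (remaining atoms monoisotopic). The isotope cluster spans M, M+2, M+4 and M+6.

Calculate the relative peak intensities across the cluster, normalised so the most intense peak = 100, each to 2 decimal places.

Antimony pattern (n=1): 0.5721 : 0.4279
Silver pattern (n=2): 0.26873856 : 0.49932288 : 0.23193856
Convolve the two distributions (both contribute in 2-u steps):
  M: 0.5721×0.26873856 = 0.153745
  M+2: 0.5721×0.49932288 + 0.4279×0.26873856 = 0.400656
  M+4: 0.5721×0.23193856 + 0.4279×0.49932288 = 0.346352
  M+6: 0.4279×0.23193856 = 0.099247
Scale to base peak (0.400656) = 100: 38.37 : 100.00 : 86.45 : 24.77

38.37 : 100.00 : 86.45 : 24.77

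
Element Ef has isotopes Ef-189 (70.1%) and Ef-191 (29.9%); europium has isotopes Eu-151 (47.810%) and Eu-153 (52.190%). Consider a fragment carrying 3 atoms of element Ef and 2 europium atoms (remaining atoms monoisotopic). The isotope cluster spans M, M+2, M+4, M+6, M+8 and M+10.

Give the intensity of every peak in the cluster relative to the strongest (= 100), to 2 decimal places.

22.07 : 76.42 : 100.00 : 61.66 : 18.09 : 2.04

Element Ef pattern (n=3): 0.3444721 : 0.4407867 : 0.1880103 : 0.0267309
Europium pattern (n=2): 0.22857961 : 0.49904078 : 0.27237961
Convolve the two distributions (both contribute in 2-u steps):
  M: 0.3444721×0.22857961 = 0.078739
  M+2: 0.3444721×0.49904078 + 0.4407867×0.22857961 = 0.272660
  M+4: 0.3444721×0.27237961 + 0.4407867×0.49904078 + 0.1880103×0.22857961 = 0.356773
  M+6: 0.4407867×0.27237961 + 0.1880103×0.49904078 + 0.0267309×0.22857961 = 0.219996
  M+8: 0.1880103×0.27237961 + 0.0267309×0.49904078 = 0.064550
  M+10: 0.0267309×0.27237961 = 0.007281
Scale to base peak (0.356773) = 100: 22.07 : 76.42 : 100.00 : 61.66 : 18.09 : 2.04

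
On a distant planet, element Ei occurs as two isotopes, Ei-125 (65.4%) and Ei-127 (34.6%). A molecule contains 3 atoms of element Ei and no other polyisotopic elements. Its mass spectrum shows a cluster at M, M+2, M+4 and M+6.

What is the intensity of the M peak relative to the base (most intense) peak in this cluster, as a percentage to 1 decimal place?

Binomial terms of (0.654 + 0.346)^3: M 0.2797, M+2 0.4440, M+4 0.2349, M+6 0.0414 → M+2 is the base peak.
P(M+2) = C(3,1) × 0.654^2 × 0.346^1 = 3 × 0.427716 × 0.3460 = 0.443969 (base)
P(M) = C(3,0) × 0.654^3 × 0.346^0 = 1 × 0.27972626 × 1.0000 = 0.279726
Relative intensity = 0.279726 / 0.443969 × 100 = 63.0

63.0%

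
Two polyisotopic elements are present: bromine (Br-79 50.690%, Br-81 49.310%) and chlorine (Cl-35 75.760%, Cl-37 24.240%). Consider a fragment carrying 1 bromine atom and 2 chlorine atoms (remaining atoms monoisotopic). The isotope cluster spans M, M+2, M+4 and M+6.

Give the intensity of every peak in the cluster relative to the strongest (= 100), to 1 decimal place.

62.0 : 100.0 : 44.9 : 6.2

Bromine pattern (n=1): 0.5069 : 0.4931
Chlorine pattern (n=2): 0.57395776 : 0.36728448 : 0.05875776
Convolve the two distributions (both contribute in 2-u steps):
  M: 0.5069×0.57395776 = 0.290939
  M+2: 0.5069×0.36728448 + 0.4931×0.57395776 = 0.469195
  M+4: 0.5069×0.05875776 + 0.4931×0.36728448 = 0.210892
  M+6: 0.4931×0.05875776 = 0.028973
Scale to base peak (0.469195) = 100: 62.0 : 100.0 : 44.9 : 6.2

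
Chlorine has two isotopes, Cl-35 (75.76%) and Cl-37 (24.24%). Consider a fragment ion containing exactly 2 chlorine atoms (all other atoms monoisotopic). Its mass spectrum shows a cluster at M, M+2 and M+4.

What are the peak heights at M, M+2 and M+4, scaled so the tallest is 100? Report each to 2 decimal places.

100.00 : 63.99 : 10.24

The 2 Cl atoms are independent, so intensities follow the terms of (0.7576 + 0.2424)^2.
P(M) = 0.7576^2 = 0.573958
P(M+2) = 2 × 0.7576^1 × 0.2424^1 = 0.367284
P(M+4) = 0.2424^2 = 0.058758
The M peak is largest (0.573958); scaling to 100 gives 100.00 : 63.99 : 10.24.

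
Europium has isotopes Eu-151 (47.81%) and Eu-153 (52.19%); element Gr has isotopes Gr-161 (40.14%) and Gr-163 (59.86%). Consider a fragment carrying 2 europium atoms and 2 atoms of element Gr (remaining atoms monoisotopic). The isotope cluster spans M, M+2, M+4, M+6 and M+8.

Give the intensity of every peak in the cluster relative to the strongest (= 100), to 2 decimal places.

10.07 : 52.04 : 100.00 : 84.71 : 26.70

Europium pattern (n=2): 0.22857961 : 0.49904078 : 0.27237961
Element Gr pattern (n=2): 0.16112196 : 0.48055608 : 0.35832196
Convolve the two distributions (both contribute in 2-u steps):
  M: 0.22857961×0.16112196 = 0.036829
  M+2: 0.22857961×0.48055608 + 0.49904078×0.16112196 = 0.190252
  M+4: 0.22857961×0.35832196 + 0.49904078×0.48055608 + 0.27237961×0.16112196 = 0.365609
  M+6: 0.49904078×0.35832196 + 0.27237961×0.48055608 = 0.309711
  M+8: 0.27237961×0.35832196 = 0.097600
Scale to base peak (0.365609) = 100: 10.07 : 52.04 : 100.00 : 84.71 : 26.70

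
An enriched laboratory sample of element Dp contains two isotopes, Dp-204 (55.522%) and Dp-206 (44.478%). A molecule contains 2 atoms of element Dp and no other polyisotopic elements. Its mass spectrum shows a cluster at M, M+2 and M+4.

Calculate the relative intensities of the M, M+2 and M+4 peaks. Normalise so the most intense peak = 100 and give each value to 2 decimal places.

Expanding (0.55522 + 0.44478)^2:
P(M) = 0.55522^2 = 0.308269
P(M+2) = 2 × 0.55522^1 × 0.44478^1 = 0.493902
P(M+4) = 0.44478^2 = 0.197829
The M+2 peak is largest (0.493902); scaling to 100 gives 62.42 : 100.00 : 40.05.

62.42 : 100.00 : 40.05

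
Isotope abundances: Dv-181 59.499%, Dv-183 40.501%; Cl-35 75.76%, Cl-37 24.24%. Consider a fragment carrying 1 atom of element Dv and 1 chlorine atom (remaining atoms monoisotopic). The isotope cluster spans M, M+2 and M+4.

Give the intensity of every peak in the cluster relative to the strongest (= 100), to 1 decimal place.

99.9 : 100.0 : 21.8

Element Dv pattern (n=1): 0.59499 : 0.40501
Chlorine pattern (n=1): 0.7576 : 0.2424
Convolve the two distributions (both contribute in 2-u steps):
  M: 0.59499×0.7576 = 0.450764
  M+2: 0.59499×0.2424 + 0.40501×0.7576 = 0.451061
  M+4: 0.40501×0.2424 = 0.098174
Scale to base peak (0.451061) = 100: 99.9 : 100.0 : 21.8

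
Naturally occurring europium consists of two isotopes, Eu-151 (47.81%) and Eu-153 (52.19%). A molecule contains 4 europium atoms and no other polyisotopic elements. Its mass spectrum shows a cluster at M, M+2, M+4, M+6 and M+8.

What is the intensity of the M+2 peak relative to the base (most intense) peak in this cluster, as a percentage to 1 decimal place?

61.1%

Binomial terms of (0.4781 + 0.5219)^4: M 0.0522, M+2 0.2281, M+4 0.3736, M+6 0.2719, M+8 0.0742 → M+4 is the base peak.
P(M+4) = C(4,2) × 0.4781^2 × 0.5219^2 = 6 × 0.22857961 × 0.27237961 = 0.373563 (base)
P(M+2) = C(4,1) × 0.4781^3 × 0.5219^1 = 4 × 0.10928391 × 0.5219 = 0.228141
Relative intensity = 0.228141 / 0.373563 × 100 = 61.1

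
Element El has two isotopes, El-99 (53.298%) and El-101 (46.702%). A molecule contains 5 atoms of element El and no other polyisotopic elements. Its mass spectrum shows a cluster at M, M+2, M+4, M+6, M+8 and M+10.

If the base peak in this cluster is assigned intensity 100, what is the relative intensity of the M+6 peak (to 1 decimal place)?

(0.53298 + 0.46702)^5 gives M 0.0430, M+2 0.1884, M+4 0.3302, M+6 0.2894, M+8 0.1268, M+10 0.0222; the largest is M+4.
P(M+4) = C(5,2) × 0.53298^3 × 0.46702^2 = 10 × 0.15140239 × 0.21810768 = 0.330220 (base)
P(M+6) = C(5,3) × 0.53298^2 × 0.46702^3 = 10 × 0.28406768 × 0.10186065 = 0.289353
Relative intensity = 0.289353 / 0.330220 × 100 = 87.6

87.6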